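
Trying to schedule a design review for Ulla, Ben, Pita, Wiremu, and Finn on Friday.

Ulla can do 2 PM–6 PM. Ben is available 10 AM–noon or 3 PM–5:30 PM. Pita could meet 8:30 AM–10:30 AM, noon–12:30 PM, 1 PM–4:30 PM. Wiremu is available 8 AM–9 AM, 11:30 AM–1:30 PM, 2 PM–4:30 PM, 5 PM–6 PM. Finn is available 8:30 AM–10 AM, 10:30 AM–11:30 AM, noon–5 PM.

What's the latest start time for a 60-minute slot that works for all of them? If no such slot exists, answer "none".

15:30

Ulla ∩ Ben: 15:00-17:30.
Ulla ∩ Ben ∩ Pita: 15:00-16:30.
Ulla ∩ Ben ∩ Pita ∩ Wiremu: 15:00-16:30.
Ulla ∩ Ben ∩ Pita ∩ Wiremu ∩ Finn: 15:00-16:30.
So the common availability across everyone is 15:00-16:30.
The last common window of at least 60 minutes is 15:00-16:30; a 60-minute meeting can start as late as 15:30 and still end by 16:30.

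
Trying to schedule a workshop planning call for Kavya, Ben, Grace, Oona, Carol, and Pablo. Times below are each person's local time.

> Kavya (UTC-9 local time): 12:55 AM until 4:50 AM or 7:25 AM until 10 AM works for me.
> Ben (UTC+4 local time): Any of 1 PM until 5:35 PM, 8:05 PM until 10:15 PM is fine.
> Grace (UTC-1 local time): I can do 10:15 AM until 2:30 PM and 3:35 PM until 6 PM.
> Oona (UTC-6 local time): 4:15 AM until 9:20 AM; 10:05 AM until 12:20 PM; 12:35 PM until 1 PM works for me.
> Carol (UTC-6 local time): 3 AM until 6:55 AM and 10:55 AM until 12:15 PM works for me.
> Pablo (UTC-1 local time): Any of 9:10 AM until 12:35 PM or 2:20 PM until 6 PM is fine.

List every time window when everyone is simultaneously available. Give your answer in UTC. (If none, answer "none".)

Kavya in UTC: 09:55-13:50, 16:25-19:00 (add 9h to convert from UTC-9).
Ben in UTC: 09:00-13:35, 16:05-18:15 (subtract 4h to convert from UTC+4).
Grace in UTC: 11:15-15:30, 16:35-19:00 (add 1h to convert from UTC-1).
Oona in UTC: 10:15-15:20, 16:05-18:20, 18:35-19:00 (add 6h to convert from UTC-6).
Carol in UTC: 09:00-12:55, 16:55-18:15 (add 6h to convert from UTC-6).
Pablo in UTC: 10:10-13:35, 15:20-19:00 (add 1h to convert from UTC-1).
Kavya ∩ Ben: 09:55-13:35, 16:25-18:15.
Kavya ∩ Ben ∩ Grace: 11:15-13:35, 16:35-18:15.
Kavya ∩ Ben ∩ Grace ∩ Oona: 11:15-13:35, 16:35-18:15.
Kavya ∩ Ben ∩ Grace ∩ Oona ∩ Carol: 11:15-12:55, 16:55-18:15.
Kavya ∩ Ben ∩ Grace ∩ Oona ∩ Carol ∩ Pablo: 11:15-12:55, 16:55-18:15.

11:15-12:55, 16:55-18:15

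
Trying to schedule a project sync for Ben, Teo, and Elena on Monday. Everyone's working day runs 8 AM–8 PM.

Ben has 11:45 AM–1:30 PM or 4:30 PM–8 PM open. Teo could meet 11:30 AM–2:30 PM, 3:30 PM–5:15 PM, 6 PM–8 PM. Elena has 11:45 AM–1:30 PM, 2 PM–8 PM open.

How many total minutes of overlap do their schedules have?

Ben ∩ Teo: 11:45-13:30, 16:30-17:15, 18:00-20:00.
Ben ∩ Teo ∩ Elena: 11:45-13:30, 16:30-17:15, 18:00-20:00.
Summing the common windows: 105 + 45 + 120 = 270 minutes.

270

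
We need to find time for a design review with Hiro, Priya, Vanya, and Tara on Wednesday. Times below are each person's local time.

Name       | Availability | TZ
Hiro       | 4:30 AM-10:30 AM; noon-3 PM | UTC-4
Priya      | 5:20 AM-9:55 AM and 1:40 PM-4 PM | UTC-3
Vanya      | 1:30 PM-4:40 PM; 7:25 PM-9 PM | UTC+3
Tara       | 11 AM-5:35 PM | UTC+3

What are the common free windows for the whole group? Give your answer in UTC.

10:30-12:55

Hiro in UTC: 08:30-14:30, 16:00-19:00 (add 4h to convert from UTC-4).
Priya in UTC: 08:20-12:55, 16:40-19:00 (add 3h to convert from UTC-3).
Vanya in UTC: 10:30-13:40, 16:25-18:00 (subtract 3h to convert from UTC+3).
Tara in UTC: 08:00-14:35 (subtract 3h to convert from UTC+3).
Hiro ∩ Priya: 08:30-12:55, 16:40-19:00.
Hiro ∩ Priya ∩ Vanya: 10:30-12:55, 16:40-18:00.
Hiro ∩ Priya ∩ Vanya ∩ Tara: 10:30-12:55.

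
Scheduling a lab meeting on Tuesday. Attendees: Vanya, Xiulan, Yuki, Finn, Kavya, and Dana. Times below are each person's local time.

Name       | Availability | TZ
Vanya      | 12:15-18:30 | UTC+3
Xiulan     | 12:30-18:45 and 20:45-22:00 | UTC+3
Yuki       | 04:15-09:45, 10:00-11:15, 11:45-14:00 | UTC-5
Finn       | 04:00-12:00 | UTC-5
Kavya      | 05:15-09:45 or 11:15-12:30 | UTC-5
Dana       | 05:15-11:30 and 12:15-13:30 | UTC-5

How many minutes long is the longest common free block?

Vanya in UTC: 09:15-15:30 (subtract 3h to convert from UTC+3).
Xiulan in UTC: 09:30-15:45, 17:45-19:00 (subtract 3h to convert from UTC+3).
Yuki in UTC: 09:15-14:45, 15:00-16:15, 16:45-19:00 (add 5h to convert from UTC-5).
Finn in UTC: 09:00-17:00 (add 5h to convert from UTC-5).
Kavya in UTC: 10:15-14:45, 16:15-17:30 (add 5h to convert from UTC-5).
Dana in UTC: 10:15-16:30, 17:15-18:30 (add 5h to convert from UTC-5).
Vanya ∩ Xiulan: 09:30-15:30.
Vanya ∩ Xiulan ∩ Yuki: 09:30-14:45, 15:00-15:30.
Vanya ∩ Xiulan ∩ Yuki ∩ Finn: 09:30-14:45, 15:00-15:30.
Vanya ∩ Xiulan ∩ Yuki ∩ Finn ∩ Kavya: 10:15-14:45.
Vanya ∩ Xiulan ∩ Yuki ∩ Finn ∩ Kavya ∩ Dana: 10:15-14:45.
The longest is 10:15-14:45 at 270 minutes.

270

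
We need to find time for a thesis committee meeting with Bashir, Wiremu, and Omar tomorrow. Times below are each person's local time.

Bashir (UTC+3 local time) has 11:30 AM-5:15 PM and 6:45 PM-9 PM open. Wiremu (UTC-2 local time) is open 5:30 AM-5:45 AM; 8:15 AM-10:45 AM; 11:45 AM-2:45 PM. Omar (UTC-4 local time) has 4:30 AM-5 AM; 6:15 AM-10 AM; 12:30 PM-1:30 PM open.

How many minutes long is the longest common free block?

Bashir in UTC: 08:30-14:15, 15:45-18:00 (subtract 3h to convert from UTC+3).
Wiremu in UTC: 07:30-07:45, 10:15-12:45, 13:45-16:45 (add 2h to convert from UTC-2).
Omar in UTC: 08:30-09:00, 10:15-14:00, 16:30-17:30 (add 4h to convert from UTC-4).
Bashir ∩ Wiremu: 10:15-12:45, 13:45-14:15, 15:45-16:45.
Bashir ∩ Wiremu ∩ Omar: 10:15-12:45, 13:45-14:00, 16:30-16:45.
The longest is 10:15-12:45 at 150 minutes.

150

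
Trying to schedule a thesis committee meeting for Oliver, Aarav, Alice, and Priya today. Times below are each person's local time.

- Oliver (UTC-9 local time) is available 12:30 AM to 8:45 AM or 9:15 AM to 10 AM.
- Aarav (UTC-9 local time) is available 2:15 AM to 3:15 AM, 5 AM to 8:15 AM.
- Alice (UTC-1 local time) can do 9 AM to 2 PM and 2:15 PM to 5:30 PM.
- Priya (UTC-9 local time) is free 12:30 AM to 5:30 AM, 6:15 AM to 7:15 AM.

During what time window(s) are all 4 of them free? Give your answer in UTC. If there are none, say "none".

11:15-12:15, 14:00-14:30, 15:15-16:15

Oliver in UTC: 09:30-17:45, 18:15-19:00 (add 9h to convert from UTC-9).
Aarav in UTC: 11:15-12:15, 14:00-17:15 (add 9h to convert from UTC-9).
Alice in UTC: 10:00-15:00, 15:15-18:30 (add 1h to convert from UTC-1).
Priya in UTC: 09:30-14:30, 15:15-16:15 (add 9h to convert from UTC-9).
Oliver ∩ Aarav: 11:15-12:15, 14:00-17:15.
Oliver ∩ Aarav ∩ Alice: 11:15-12:15, 14:00-15:00, 15:15-17:15.
Oliver ∩ Aarav ∩ Alice ∩ Priya: 11:15-12:15, 14:00-14:30, 15:15-16:15.
So the common availability across everyone is 11:15-12:15, 14:00-14:30, 15:15-16:15.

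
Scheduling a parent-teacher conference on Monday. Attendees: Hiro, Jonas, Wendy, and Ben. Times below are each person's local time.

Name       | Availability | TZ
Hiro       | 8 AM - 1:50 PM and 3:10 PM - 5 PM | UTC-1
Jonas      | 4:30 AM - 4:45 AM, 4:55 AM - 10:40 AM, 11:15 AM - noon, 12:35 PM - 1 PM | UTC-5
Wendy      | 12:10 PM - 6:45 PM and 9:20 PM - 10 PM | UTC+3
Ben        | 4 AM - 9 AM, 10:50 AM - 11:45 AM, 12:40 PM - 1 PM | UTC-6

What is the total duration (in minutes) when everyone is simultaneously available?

Hiro in UTC: 09:00-14:50, 16:10-18:00 (add 1h to convert from UTC-1).
Jonas in UTC: 09:30-09:45, 09:55-15:40, 16:15-17:00, 17:35-18:00 (add 5h to convert from UTC-5).
Wendy in UTC: 09:10-15:45, 18:20-19:00 (subtract 3h to convert from UTC+3).
Ben in UTC: 10:00-15:00, 16:50-17:45, 18:40-19:00 (add 6h to convert from UTC-6).
Hiro ∩ Jonas: 09:30-09:45, 09:55-14:50, 16:15-17:00, 17:35-18:00.
Hiro ∩ Jonas ∩ Wendy: 09:30-09:45, 09:55-14:50.
Hiro ∩ Jonas ∩ Wendy ∩ Ben: 10:00-14:50.
Those are the intersection windows.
That's a single block of 290 minutes.

290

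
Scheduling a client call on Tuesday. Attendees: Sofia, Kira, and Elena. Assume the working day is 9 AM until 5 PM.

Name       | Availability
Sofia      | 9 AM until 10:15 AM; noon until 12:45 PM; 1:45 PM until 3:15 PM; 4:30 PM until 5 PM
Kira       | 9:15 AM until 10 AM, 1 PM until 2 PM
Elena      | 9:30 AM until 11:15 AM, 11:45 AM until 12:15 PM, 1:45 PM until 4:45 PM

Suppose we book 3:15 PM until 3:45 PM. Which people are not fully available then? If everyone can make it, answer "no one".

Kira, Sofia

Sofia: not fully free for 15:15-15:45. Kira: not fully free for 15:15-15:45. Elena: free for 15:15-15:45.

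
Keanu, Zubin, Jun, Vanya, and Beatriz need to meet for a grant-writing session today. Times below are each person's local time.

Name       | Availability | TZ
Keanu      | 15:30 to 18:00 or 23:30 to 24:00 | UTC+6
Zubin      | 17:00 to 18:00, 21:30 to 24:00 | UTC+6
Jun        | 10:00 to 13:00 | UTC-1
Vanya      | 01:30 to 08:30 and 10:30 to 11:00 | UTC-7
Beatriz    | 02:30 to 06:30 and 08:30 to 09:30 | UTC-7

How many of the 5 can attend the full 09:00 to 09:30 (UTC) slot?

1

Keanu in UTC: 09:30-12:00, 17:30-18:00 (subtract 6h to convert from UTC+6).
Zubin in UTC: 11:00-12:00, 15:30-18:00 (subtract 6h to convert from UTC+6).
Jun in UTC: 11:00-14:00 (add 1h to convert from UTC-1).
Vanya in UTC: 08:30-15:30, 17:30-18:00 (add 7h to convert from UTC-7).
Beatriz in UTC: 09:30-13:30, 15:30-16:30 (add 7h to convert from UTC-7).
Vanya can make the full 09:00-09:30 slot — that's 1.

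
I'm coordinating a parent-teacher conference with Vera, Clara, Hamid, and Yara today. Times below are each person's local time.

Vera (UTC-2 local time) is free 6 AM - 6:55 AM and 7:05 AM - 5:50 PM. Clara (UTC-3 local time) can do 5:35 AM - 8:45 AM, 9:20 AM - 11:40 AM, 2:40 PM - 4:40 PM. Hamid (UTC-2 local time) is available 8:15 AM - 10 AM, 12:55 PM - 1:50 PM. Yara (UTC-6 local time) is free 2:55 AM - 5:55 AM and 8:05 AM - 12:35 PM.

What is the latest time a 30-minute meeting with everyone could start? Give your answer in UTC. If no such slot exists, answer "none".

11:15

Vera in UTC: 08:00-08:55, 09:05-19:50 (add 2h to convert from UTC-2).
Clara in UTC: 08:35-11:45, 12:20-14:40, 17:40-19:40 (add 3h to convert from UTC-3).
Hamid in UTC: 10:15-12:00, 14:55-15:50 (add 2h to convert from UTC-2).
Yara in UTC: 08:55-11:55, 14:05-18:35 (add 6h to convert from UTC-6).
Vera ∩ Clara: 08:35-08:55, 09:05-11:45, 12:20-14:40, 17:40-19:40.
Vera ∩ Clara ∩ Hamid: 10:15-11:45.
Vera ∩ Clara ∩ Hamid ∩ Yara: 10:15-11:45.
So the common availability across everyone is 10:15-11:45.
The last common window of at least 30 minutes is 10:15-11:45; a 30-minute meeting can start as late as 11:15 and still end by 11:45.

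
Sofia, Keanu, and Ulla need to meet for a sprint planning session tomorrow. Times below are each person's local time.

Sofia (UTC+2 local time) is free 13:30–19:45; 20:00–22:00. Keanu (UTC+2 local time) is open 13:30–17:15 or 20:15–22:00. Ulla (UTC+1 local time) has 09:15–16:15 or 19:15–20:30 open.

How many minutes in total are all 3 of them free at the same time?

Sofia in UTC: 11:30-17:45, 18:00-20:00 (subtract 2h to convert from UTC+2).
Keanu in UTC: 11:30-15:15, 18:15-20:00 (subtract 2h to convert from UTC+2).
Ulla in UTC: 08:15-15:15, 18:15-19:30 (subtract 1h to convert from UTC+1).
Sofia ∩ Keanu: 11:30-15:15, 18:15-20:00.
Sofia ∩ Keanu ∩ Ulla: 11:30-15:15, 18:15-19:30.
Those are the intersection windows.
Summing the common windows: 225 + 75 = 300 minutes.

300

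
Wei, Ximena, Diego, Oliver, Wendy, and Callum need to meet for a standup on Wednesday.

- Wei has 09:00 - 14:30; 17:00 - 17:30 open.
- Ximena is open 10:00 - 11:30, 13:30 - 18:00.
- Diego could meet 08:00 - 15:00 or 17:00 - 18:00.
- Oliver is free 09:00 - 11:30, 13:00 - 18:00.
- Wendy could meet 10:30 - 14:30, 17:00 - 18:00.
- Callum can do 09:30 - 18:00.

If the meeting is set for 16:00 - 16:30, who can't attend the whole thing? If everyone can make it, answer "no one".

Diego, Wei, Wendy

Wei: not fully free for 16:00-16:30. Ximena: free for 16:00-16:30. Diego: not fully free for 16:00-16:30. Oliver: free for 16:00-16:30. Wendy: not fully free for 16:00-16:30. Callum: free for 16:00-16:30.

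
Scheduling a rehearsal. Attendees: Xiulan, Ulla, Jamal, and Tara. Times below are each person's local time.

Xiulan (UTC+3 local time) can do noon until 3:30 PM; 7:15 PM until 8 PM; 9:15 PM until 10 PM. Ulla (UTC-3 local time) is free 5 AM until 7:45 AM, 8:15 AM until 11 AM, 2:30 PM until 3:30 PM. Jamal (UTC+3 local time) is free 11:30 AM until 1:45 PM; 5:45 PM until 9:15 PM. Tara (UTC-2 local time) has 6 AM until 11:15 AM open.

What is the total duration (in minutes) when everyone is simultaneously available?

105

Xiulan in UTC: 09:00-12:30, 16:15-17:00, 18:15-19:00 (subtract 3h to convert from UTC+3).
Ulla in UTC: 08:00-10:45, 11:15-14:00, 17:30-18:30 (add 3h to convert from UTC-3).
Jamal in UTC: 08:30-10:45, 14:45-18:15 (subtract 3h to convert from UTC+3).
Tara in UTC: 08:00-13:15 (add 2h to convert from UTC-2).
Xiulan ∩ Ulla: 09:00-10:45, 11:15-12:30, 18:15-18:30.
Xiulan ∩ Ulla ∩ Jamal: 09:00-10:45.
Xiulan ∩ Ulla ∩ Jamal ∩ Tara: 09:00-10:45.
That's a single block of 105 minutes.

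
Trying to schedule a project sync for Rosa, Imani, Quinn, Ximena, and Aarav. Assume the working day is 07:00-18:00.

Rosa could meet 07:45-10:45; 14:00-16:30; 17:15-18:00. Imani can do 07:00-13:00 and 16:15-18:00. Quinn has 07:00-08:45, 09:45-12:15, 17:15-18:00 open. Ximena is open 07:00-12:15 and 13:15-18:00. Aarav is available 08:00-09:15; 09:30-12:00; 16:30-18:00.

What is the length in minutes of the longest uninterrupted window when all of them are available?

60

Rosa ∩ Imani: 07:45-10:45, 16:15-16:30, 17:15-18:00.
Rosa ∩ Imani ∩ Quinn: 07:45-08:45, 09:45-10:45, 17:15-18:00.
Rosa ∩ Imani ∩ Quinn ∩ Ximena: 07:45-08:45, 09:45-10:45, 17:15-18:00.
Rosa ∩ Imani ∩ Quinn ∩ Ximena ∩ Aarav: 08:00-08:45, 09:45-10:45, 17:15-18:00.
The longest is 09:45-10:45 at 60 minutes.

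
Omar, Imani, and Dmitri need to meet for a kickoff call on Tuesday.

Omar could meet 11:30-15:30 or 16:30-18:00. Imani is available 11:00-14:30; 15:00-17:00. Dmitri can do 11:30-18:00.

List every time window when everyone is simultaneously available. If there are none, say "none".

Omar ∩ Imani: 11:30-14:30, 15:00-15:30, 16:30-17:00.
Omar ∩ Imani ∩ Dmitri: 11:30-14:30, 15:00-15:30, 16:30-17:00.
Those are the intersection windows.

11:30-14:30, 15:00-15:30, 16:30-17:00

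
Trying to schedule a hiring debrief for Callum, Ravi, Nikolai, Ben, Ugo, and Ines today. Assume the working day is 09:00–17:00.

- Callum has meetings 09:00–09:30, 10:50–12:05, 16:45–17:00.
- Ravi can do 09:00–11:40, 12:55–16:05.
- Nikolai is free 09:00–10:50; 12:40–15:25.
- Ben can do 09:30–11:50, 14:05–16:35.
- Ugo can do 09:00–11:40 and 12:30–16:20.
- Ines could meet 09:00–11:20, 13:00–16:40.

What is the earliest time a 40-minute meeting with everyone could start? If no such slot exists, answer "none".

Callum free: 09:30-10:50, 12:05-16:45 (invert busy blocks within the working day).
Ravi free: 09:00-11:40, 12:55-16:05.
Nikolai free: 09:00-10:50, 12:40-15:25.
Ben free: 09:30-11:50, 14:05-16:35.
Ugo free: 09:00-11:40, 12:30-16:20.
Ines free: 09:00-11:20, 13:00-16:40.
Callum ∩ Ravi: 09:30-10:50, 12:55-16:05.
Callum ∩ Ravi ∩ Nikolai: 09:30-10:50, 12:55-15:25.
Callum ∩ Ravi ∩ Nikolai ∩ Ben: 09:30-10:50, 14:05-15:25.
Callum ∩ Ravi ∩ Nikolai ∩ Ben ∩ Ugo: 09:30-10:50, 14:05-15:25.
Callum ∩ Ravi ∩ Nikolai ∩ Ben ∩ Ugo ∩ Ines: 09:30-10:50, 14:05-15:25.
The first common window of at least 40 minutes is 09:30-10:50, so the earliest start is 09:30.

09:30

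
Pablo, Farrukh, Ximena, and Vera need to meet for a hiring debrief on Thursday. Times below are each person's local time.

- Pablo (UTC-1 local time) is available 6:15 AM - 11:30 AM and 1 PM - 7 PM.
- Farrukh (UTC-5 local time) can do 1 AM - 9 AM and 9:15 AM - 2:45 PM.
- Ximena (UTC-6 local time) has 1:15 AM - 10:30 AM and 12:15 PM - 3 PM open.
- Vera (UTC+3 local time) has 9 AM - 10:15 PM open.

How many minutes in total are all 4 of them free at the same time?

Pablo in UTC: 07:15-12:30, 14:00-20:00 (add 1h to convert from UTC-1).
Farrukh in UTC: 06:00-14:00, 14:15-19:45 (add 5h to convert from UTC-5).
Ximena in UTC: 07:15-16:30, 18:15-21:00 (add 6h to convert from UTC-6).
Vera in UTC: 06:00-19:15 (subtract 3h to convert from UTC+3).
Pablo ∩ Farrukh: 07:15-12:30, 14:15-19:45.
Pablo ∩ Farrukh ∩ Ximena: 07:15-12:30, 14:15-16:30, 18:15-19:45.
Pablo ∩ Farrukh ∩ Ximena ∩ Vera: 07:15-12:30, 14:15-16:30, 18:15-19:15.
So the common availability across everyone is 07:15-12:30, 14:15-16:30, 18:15-19:15.
Summing the common windows: 315 + 135 + 60 = 510 minutes.

510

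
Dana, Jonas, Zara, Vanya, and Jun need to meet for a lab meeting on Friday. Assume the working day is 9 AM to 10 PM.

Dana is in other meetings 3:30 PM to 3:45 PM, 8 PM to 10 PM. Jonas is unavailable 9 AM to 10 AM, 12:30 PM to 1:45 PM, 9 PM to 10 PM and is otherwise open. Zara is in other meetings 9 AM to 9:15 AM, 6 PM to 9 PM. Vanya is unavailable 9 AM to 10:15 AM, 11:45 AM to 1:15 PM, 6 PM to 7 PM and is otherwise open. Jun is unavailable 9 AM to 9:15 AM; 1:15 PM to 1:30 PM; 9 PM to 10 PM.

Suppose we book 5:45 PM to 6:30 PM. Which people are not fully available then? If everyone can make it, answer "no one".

Vanya, Zara

Dana free: 09:00-15:30, 15:45-20:00 (invert busy blocks within the working day).
Jonas free: 10:00-12:30, 13:45-21:00 (invert busy blocks within the working day).
Zara free: 09:15-18:00, 21:00-22:00 (invert busy blocks within the working day).
Vanya free: 10:15-11:45, 13:15-18:00, 19:00-22:00 (invert busy blocks within the working day).
Jun free: 09:15-13:15, 13:30-21:00 (invert busy blocks within the working day).
Dana: free for 17:45-18:30. Jonas: free for 17:45-18:30. Zara: not fully free for 17:45-18:30. Vanya: not fully free for 17:45-18:30. Jun: free for 17:45-18:30.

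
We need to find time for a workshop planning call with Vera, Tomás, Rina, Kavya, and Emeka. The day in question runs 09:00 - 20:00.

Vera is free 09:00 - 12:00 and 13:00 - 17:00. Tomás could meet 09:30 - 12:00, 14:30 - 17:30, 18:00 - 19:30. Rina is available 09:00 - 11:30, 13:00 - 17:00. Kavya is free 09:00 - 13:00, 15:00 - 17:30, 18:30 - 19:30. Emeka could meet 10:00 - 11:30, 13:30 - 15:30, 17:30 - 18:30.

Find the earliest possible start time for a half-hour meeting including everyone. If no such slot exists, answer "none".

Vera ∩ Tomás: 09:30-12:00, 14:30-17:00.
Vera ∩ Tomás ∩ Rina: 09:30-11:30, 14:30-17:00.
Vera ∩ Tomás ∩ Rina ∩ Kavya: 09:30-11:30, 15:00-17:00.
Vera ∩ Tomás ∩ Rina ∩ Kavya ∩ Emeka: 10:00-11:30, 15:00-15:30.
The first common window of at least 30 minutes is 10:00-11:30, so the earliest start is 10:00.

10:00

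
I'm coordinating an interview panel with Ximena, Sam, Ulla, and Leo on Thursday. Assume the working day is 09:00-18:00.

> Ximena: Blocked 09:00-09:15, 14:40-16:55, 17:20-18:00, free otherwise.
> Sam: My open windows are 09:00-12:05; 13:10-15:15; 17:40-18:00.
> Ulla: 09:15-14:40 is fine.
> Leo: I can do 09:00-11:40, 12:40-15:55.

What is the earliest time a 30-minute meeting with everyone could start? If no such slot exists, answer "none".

09:15

Ximena free: 09:15-14:40, 16:55-17:20 (invert busy blocks within the working day).
Sam free: 09:00-12:05, 13:10-15:15, 17:40-18:00.
Ulla free: 09:15-14:40.
Leo free: 09:00-11:40, 12:40-15:55.
Ximena ∩ Sam: 09:15-12:05, 13:10-14:40.
Ximena ∩ Sam ∩ Ulla: 09:15-12:05, 13:10-14:40.
Ximena ∩ Sam ∩ Ulla ∩ Leo: 09:15-11:40, 13:10-14:40.
The first common window of at least 30 minutes is 09:15-11:40, so the earliest start is 09:15.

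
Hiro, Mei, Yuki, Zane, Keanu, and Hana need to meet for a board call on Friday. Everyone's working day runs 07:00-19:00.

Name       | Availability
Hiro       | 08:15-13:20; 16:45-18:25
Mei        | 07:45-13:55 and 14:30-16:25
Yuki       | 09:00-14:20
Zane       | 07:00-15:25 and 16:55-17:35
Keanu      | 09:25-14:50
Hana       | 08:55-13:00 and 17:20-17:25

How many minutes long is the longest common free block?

215

Hiro ∩ Mei: 08:15-13:20.
Hiro ∩ Mei ∩ Yuki: 09:00-13:20.
Hiro ∩ Mei ∩ Yuki ∩ Zane: 09:00-13:20.
Hiro ∩ Mei ∩ Yuki ∩ Zane ∩ Keanu: 09:25-13:20.
Hiro ∩ Mei ∩ Yuki ∩ Zane ∩ Keanu ∩ Hana: 09:25-13:00.
The longest is 09:25-13:00 at 215 minutes.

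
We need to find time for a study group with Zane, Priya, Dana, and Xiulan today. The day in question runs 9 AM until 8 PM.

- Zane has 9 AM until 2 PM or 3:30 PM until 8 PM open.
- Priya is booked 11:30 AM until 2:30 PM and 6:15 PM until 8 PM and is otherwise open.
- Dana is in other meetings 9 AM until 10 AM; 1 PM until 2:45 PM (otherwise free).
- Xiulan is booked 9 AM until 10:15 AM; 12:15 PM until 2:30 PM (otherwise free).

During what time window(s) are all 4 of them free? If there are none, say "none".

10:15-11:30, 15:30-18:15

Zane free: 09:00-14:00, 15:30-20:00.
Priya free: 09:00-11:30, 14:30-18:15 (invert busy blocks within the working day).
Dana free: 10:00-13:00, 14:45-20:00 (invert busy blocks within the working day).
Xiulan free: 10:15-12:15, 14:30-20:00 (invert busy blocks within the working day).
Zane ∩ Priya: 09:00-11:30, 15:30-18:15.
Zane ∩ Priya ∩ Dana: 10:00-11:30, 15:30-18:15.
Zane ∩ Priya ∩ Dana ∩ Xiulan: 10:15-11:30, 15:30-18:15.
Those are the intersection windows.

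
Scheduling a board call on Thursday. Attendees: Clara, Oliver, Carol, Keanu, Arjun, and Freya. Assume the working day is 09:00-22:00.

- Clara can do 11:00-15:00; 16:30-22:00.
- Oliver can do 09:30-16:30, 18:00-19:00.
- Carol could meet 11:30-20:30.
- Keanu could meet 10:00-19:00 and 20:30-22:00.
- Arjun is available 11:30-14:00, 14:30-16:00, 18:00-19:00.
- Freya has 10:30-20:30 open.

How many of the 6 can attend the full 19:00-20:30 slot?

Clara, Carol, and Freya can make the full 19:00-20:30 slot — that's 3.

3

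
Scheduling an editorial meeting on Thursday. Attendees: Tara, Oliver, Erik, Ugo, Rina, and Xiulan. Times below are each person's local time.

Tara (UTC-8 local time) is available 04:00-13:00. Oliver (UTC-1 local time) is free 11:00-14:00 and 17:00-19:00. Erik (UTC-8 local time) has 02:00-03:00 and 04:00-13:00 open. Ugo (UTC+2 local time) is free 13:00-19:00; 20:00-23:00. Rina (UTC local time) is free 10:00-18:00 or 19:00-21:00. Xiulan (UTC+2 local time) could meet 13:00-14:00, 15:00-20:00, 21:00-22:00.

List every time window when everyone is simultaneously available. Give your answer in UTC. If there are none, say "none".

Tara in UTC: 12:00-21:00 (add 8h to convert from UTC-8).
Oliver in UTC: 12:00-15:00, 18:00-20:00 (add 1h to convert from UTC-1).
Erik in UTC: 10:00-11:00, 12:00-21:00 (add 8h to convert from UTC-8).
Ugo in UTC: 11:00-17:00, 18:00-21:00 (subtract 2h to convert from UTC+2).
Rina in UTC: 10:00-18:00, 19:00-21:00.
Xiulan in UTC: 11:00-12:00, 13:00-18:00, 19:00-20:00 (subtract 2h to convert from UTC+2).
Tara ∩ Oliver: 12:00-15:00, 18:00-20:00.
Tara ∩ Oliver ∩ Erik: 12:00-15:00, 18:00-20:00.
Tara ∩ Oliver ∩ Erik ∩ Ugo: 12:00-15:00, 18:00-20:00.
Tara ∩ Oliver ∩ Erik ∩ Ugo ∩ Rina: 12:00-15:00, 19:00-20:00.
Tara ∩ Oliver ∩ Erik ∩ Ugo ∩ Rina ∩ Xiulan: 13:00-15:00, 19:00-20:00.

13:00-15:00, 19:00-20:00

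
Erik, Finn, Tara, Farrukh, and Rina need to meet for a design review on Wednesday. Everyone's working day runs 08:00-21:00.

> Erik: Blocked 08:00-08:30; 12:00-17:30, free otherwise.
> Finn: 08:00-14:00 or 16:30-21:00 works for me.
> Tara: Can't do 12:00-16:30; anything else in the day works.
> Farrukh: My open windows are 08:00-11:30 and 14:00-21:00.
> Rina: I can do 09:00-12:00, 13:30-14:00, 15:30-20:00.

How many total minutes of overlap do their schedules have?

300

Erik free: 08:30-12:00, 17:30-21:00 (invert busy blocks within the working day).
Finn free: 08:00-14:00, 16:30-21:00.
Tara free: 08:00-12:00, 16:30-21:00 (invert busy blocks within the working day).
Farrukh free: 08:00-11:30, 14:00-21:00.
Rina free: 09:00-12:00, 13:30-14:00, 15:30-20:00.
Erik ∩ Finn: 08:30-12:00, 17:30-21:00.
Erik ∩ Finn ∩ Tara: 08:30-12:00, 17:30-21:00.
Erik ∩ Finn ∩ Tara ∩ Farrukh: 08:30-11:30, 17:30-21:00.
Erik ∩ Finn ∩ Tara ∩ Farrukh ∩ Rina: 09:00-11:30, 17:30-20:00.
Summing the common windows: 150 + 150 = 300 minutes.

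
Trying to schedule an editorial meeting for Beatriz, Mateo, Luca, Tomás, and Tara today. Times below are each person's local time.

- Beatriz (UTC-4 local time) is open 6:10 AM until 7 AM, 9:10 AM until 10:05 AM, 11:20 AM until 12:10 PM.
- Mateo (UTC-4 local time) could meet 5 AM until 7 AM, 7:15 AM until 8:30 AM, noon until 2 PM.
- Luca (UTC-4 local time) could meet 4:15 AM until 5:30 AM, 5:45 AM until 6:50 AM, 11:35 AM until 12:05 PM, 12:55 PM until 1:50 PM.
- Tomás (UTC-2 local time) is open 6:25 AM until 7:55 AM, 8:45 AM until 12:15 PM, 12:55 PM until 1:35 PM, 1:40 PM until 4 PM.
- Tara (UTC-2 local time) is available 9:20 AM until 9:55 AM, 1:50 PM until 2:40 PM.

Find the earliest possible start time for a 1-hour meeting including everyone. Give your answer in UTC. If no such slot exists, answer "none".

none

Beatriz in UTC: 10:10-11:00, 13:10-14:05, 15:20-16:10 (add 4h to convert from UTC-4).
Mateo in UTC: 09:00-11:00, 11:15-12:30, 16:00-18:00 (add 4h to convert from UTC-4).
Luca in UTC: 08:15-09:30, 09:45-10:50, 15:35-16:05, 16:55-17:50 (add 4h to convert from UTC-4).
Tomás in UTC: 08:25-09:55, 10:45-14:15, 14:55-15:35, 15:40-18:00 (add 2h to convert from UTC-2).
Tara in UTC: 11:20-11:55, 15:50-16:40 (add 2h to convert from UTC-2).
Beatriz ∩ Mateo: 10:10-11:00, 16:00-16:10.
Beatriz ∩ Mateo ∩ Luca: 10:10-10:50, 16:00-16:05.
Beatriz ∩ Mateo ∩ Luca ∩ Tomás: 10:45-10:50, 16:00-16:05.
Beatriz ∩ Mateo ∩ Luca ∩ Tomás ∩ Tara: 16:00-16:05.
No common window is at least 60 minutes long.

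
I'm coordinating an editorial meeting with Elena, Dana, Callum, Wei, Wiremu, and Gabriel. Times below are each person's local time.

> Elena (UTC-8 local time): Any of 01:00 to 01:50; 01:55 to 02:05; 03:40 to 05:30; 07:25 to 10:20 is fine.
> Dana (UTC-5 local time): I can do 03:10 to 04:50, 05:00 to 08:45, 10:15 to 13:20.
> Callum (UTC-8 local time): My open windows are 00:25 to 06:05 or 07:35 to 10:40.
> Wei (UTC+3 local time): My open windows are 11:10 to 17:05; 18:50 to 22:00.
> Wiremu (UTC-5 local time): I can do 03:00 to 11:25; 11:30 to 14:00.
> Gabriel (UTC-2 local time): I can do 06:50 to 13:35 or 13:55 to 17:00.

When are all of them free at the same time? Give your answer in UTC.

09:00-09:50, 10:00-10:05, 11:40-13:30, 15:55-16:25, 16:30-18:20

Elena in UTC: 09:00-09:50, 09:55-10:05, 11:40-13:30, 15:25-18:20 (add 8h to convert from UTC-8).
Dana in UTC: 08:10-09:50, 10:00-13:45, 15:15-18:20 (add 5h to convert from UTC-5).
Callum in UTC: 08:25-14:05, 15:35-18:40 (add 8h to convert from UTC-8).
Wei in UTC: 08:10-14:05, 15:50-19:00 (subtract 3h to convert from UTC+3).
Wiremu in UTC: 08:00-16:25, 16:30-19:00 (add 5h to convert from UTC-5).
Gabriel in UTC: 08:50-15:35, 15:55-19:00 (add 2h to convert from UTC-2).
Elena ∩ Dana: 09:00-09:50, 10:00-10:05, 11:40-13:30, 15:25-18:20.
Elena ∩ Dana ∩ Callum: 09:00-09:50, 10:00-10:05, 11:40-13:30, 15:35-18:20.
Elena ∩ Dana ∩ Callum ∩ Wei: 09:00-09:50, 10:00-10:05, 11:40-13:30, 15:50-18:20.
Elena ∩ Dana ∩ Callum ∩ Wei ∩ Wiremu: 09:00-09:50, 10:00-10:05, 11:40-13:30, 15:50-16:25, 16:30-18:20.
Elena ∩ Dana ∩ Callum ∩ Wei ∩ Wiremu ∩ Gabriel: 09:00-09:50, 10:00-10:05, 11:40-13:30, 15:55-16:25, 16:30-18:20.
Those are the intersection windows.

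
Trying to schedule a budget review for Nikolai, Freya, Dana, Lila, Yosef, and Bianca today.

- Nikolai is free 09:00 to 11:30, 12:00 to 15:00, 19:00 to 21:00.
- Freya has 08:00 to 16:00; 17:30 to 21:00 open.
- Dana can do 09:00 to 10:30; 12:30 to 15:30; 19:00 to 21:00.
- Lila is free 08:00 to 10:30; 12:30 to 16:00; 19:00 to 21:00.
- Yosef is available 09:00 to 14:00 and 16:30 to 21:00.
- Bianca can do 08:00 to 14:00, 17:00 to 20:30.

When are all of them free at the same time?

Nikolai ∩ Freya: 09:00-11:30, 12:00-15:00, 19:00-21:00.
Nikolai ∩ Freya ∩ Dana: 09:00-10:30, 12:30-15:00, 19:00-21:00.
Nikolai ∩ Freya ∩ Dana ∩ Lila: 09:00-10:30, 12:30-15:00, 19:00-21:00.
Nikolai ∩ Freya ∩ Dana ∩ Lila ∩ Yosef: 09:00-10:30, 12:30-14:00, 19:00-21:00.
Nikolai ∩ Freya ∩ Dana ∩ Lila ∩ Yosef ∩ Bianca: 09:00-10:30, 12:30-14:00, 19:00-20:30.
Those are the intersection windows.

09:00-10:30, 12:30-14:00, 19:00-20:30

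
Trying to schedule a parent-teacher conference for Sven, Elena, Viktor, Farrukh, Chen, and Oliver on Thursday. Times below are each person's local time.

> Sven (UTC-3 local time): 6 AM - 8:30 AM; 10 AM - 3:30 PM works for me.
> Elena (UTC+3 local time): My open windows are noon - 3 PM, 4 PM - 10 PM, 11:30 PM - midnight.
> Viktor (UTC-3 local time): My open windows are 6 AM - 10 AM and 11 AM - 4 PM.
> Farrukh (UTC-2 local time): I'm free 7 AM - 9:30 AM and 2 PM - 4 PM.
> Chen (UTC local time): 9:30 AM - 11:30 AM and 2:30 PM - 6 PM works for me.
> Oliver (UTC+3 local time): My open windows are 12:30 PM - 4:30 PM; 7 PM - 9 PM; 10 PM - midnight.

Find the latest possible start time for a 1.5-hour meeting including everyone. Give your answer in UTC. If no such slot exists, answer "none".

16:30

Sven in UTC: 09:00-11:30, 13:00-18:30 (add 3h to convert from UTC-3).
Elena in UTC: 09:00-12:00, 13:00-19:00, 20:30-21:00 (subtract 3h to convert from UTC+3).
Viktor in UTC: 09:00-13:00, 14:00-19:00 (add 3h to convert from UTC-3).
Farrukh in UTC: 09:00-11:30, 16:00-18:00 (add 2h to convert from UTC-2).
Chen in UTC: 09:30-11:30, 14:30-18:00.
Oliver in UTC: 09:30-13:30, 16:00-18:00, 19:00-21:00 (subtract 3h to convert from UTC+3).
Sven ∩ Elena: 09:00-11:30, 13:00-18:30.
Sven ∩ Elena ∩ Viktor: 09:00-11:30, 14:00-18:30.
Sven ∩ Elena ∩ Viktor ∩ Farrukh: 09:00-11:30, 16:00-18:00.
Sven ∩ Elena ∩ Viktor ∩ Farrukh ∩ Chen: 09:30-11:30, 16:00-18:00.
Sven ∩ Elena ∩ Viktor ∩ Farrukh ∩ Chen ∩ Oliver: 09:30-11:30, 16:00-18:00.
The last common window of at least 90 minutes is 16:00-18:00; a 90-minute meeting can start as late as 16:30 and still end by 18:00.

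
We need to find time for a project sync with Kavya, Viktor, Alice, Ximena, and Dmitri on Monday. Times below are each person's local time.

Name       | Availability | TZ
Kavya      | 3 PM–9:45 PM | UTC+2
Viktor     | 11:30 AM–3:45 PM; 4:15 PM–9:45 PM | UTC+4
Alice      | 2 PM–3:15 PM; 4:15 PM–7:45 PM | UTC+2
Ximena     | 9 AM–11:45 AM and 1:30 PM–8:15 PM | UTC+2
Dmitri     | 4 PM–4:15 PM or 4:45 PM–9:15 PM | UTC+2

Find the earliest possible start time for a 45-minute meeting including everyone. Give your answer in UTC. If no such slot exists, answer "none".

Kavya in UTC: 13:00-19:45 (subtract 2h to convert from UTC+2).
Viktor in UTC: 07:30-11:45, 12:15-17:45 (subtract 4h to convert from UTC+4).
Alice in UTC: 12:00-13:15, 14:15-17:45 (subtract 2h to convert from UTC+2).
Ximena in UTC: 07:00-09:45, 11:30-18:15 (subtract 2h to convert from UTC+2).
Dmitri in UTC: 14:00-14:15, 14:45-19:15 (subtract 2h to convert from UTC+2).
Kavya ∩ Viktor: 13:00-17:45.
Kavya ∩ Viktor ∩ Alice: 13:00-13:15, 14:15-17:45.
Kavya ∩ Viktor ∩ Alice ∩ Ximena: 13:00-13:15, 14:15-17:45.
Kavya ∩ Viktor ∩ Alice ∩ Ximena ∩ Dmitri: 14:45-17:45.
The first common window of at least 45 minutes is 14:45-17:45, so the earliest start is 14:45.

14:45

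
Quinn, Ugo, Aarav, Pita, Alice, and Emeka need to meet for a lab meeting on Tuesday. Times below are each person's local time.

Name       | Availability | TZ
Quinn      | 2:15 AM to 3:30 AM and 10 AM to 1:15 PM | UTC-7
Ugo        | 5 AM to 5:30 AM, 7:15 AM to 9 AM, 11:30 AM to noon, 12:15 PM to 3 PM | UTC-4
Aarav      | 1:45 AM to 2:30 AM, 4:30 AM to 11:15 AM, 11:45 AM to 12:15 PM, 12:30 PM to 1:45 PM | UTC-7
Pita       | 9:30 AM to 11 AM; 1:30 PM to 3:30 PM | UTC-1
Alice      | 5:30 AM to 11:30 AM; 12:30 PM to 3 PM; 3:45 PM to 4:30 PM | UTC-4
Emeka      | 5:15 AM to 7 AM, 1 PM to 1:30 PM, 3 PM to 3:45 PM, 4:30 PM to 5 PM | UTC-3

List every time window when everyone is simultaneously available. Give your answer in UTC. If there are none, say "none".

Quinn in UTC: 09:15-10:30, 17:00-20:15 (add 7h to convert from UTC-7).
Ugo in UTC: 09:00-09:30, 11:15-13:00, 15:30-16:00, 16:15-19:00 (add 4h to convert from UTC-4).
Aarav in UTC: 08:45-09:30, 11:30-18:15, 18:45-19:15, 19:30-20:45 (add 7h to convert from UTC-7).
Pita in UTC: 10:30-12:00, 14:30-16:30 (add 1h to convert from UTC-1).
Alice in UTC: 09:30-15:30, 16:30-19:00, 19:45-20:30 (add 4h to convert from UTC-4).
Emeka in UTC: 08:15-10:00, 16:00-16:30, 18:00-18:45, 19:30-20:00 (add 3h to convert from UTC-3).
Quinn ∩ Ugo: 09:15-09:30, 17:00-19:00.
Quinn ∩ Ugo ∩ Aarav: 09:15-09:30, 17:00-18:15, 18:45-19:00.
Quinn ∩ Ugo ∩ Aarav ∩ Pita: ∅.
Quinn ∩ Ugo ∩ Aarav ∩ Pita ∩ Alice: ∅.
Quinn ∩ Ugo ∩ Aarav ∩ Pita ∩ Alice ∩ Emeka: ∅.
There is no time when everyone is free.

none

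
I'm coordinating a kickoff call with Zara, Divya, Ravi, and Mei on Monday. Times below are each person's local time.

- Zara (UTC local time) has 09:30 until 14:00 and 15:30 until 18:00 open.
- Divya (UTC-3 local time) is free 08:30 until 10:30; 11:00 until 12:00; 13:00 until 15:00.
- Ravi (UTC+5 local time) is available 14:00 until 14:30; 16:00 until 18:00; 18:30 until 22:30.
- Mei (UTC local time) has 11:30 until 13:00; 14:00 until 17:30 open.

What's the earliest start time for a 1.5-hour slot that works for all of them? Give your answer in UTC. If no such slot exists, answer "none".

11:30

Zara in UTC: 09:30-14:00, 15:30-18:00.
Divya in UTC: 11:30-13:30, 14:00-15:00, 16:00-18:00 (add 3h to convert from UTC-3).
Ravi in UTC: 09:00-09:30, 11:00-13:00, 13:30-17:30 (subtract 5h to convert from UTC+5).
Mei in UTC: 11:30-13:00, 14:00-17:30.
Zara ∩ Divya: 11:30-13:30, 16:00-18:00.
Zara ∩ Divya ∩ Ravi: 11:30-13:00, 16:00-17:30.
Zara ∩ Divya ∩ Ravi ∩ Mei: 11:30-13:00, 16:00-17:30.
Those are the intersection windows.
The first common window of at least 90 minutes is 11:30-13:00, so the earliest start is 11:30.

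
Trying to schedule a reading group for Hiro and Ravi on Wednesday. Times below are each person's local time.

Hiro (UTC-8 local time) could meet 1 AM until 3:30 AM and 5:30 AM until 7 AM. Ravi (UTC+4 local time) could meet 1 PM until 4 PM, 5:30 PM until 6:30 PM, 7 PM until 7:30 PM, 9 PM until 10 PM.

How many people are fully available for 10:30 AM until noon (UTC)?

1

Hiro in UTC: 09:00-11:30, 13:30-15:00 (add 8h to convert from UTC-8).
Ravi in UTC: 09:00-12:00, 13:30-14:30, 15:00-15:30, 17:00-18:00 (subtract 4h to convert from UTC+4).
Ravi can make the full 10:30-12:00 slot — that's 1.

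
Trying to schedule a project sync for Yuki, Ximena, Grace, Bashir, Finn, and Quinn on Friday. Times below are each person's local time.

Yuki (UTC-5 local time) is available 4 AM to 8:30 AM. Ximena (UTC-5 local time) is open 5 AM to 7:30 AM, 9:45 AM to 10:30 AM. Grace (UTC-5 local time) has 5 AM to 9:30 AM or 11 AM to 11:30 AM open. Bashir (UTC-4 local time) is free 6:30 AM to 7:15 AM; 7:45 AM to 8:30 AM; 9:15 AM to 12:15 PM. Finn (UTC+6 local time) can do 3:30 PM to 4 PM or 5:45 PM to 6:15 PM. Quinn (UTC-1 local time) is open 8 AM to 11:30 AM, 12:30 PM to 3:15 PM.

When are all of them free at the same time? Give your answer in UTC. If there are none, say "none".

11:45-12:15

Yuki in UTC: 09:00-13:30 (add 5h to convert from UTC-5).
Ximena in UTC: 10:00-12:30, 14:45-15:30 (add 5h to convert from UTC-5).
Grace in UTC: 10:00-14:30, 16:00-16:30 (add 5h to convert from UTC-5).
Bashir in UTC: 10:30-11:15, 11:45-12:30, 13:15-16:15 (add 4h to convert from UTC-4).
Finn in UTC: 09:30-10:00, 11:45-12:15 (subtract 6h to convert from UTC+6).
Quinn in UTC: 09:00-12:30, 13:30-16:15 (add 1h to convert from UTC-1).
Yuki ∩ Ximena: 10:00-12:30.
Yuki ∩ Ximena ∩ Grace: 10:00-12:30.
Yuki ∩ Ximena ∩ Grace ∩ Bashir: 10:30-11:15, 11:45-12:30.
Yuki ∩ Ximena ∩ Grace ∩ Bashir ∩ Finn: 11:45-12:15.
Yuki ∩ Ximena ∩ Grace ∩ Bashir ∩ Finn ∩ Quinn: 11:45-12:15.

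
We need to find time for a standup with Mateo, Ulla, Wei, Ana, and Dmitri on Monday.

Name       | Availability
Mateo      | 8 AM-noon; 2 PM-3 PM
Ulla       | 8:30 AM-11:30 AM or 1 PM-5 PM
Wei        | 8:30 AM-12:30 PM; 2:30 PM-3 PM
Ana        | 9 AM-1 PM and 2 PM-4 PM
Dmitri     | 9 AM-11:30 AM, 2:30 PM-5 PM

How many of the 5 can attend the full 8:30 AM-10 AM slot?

3

Mateo, Ulla, and Wei can make the full 08:30-10:00 slot — that's 3.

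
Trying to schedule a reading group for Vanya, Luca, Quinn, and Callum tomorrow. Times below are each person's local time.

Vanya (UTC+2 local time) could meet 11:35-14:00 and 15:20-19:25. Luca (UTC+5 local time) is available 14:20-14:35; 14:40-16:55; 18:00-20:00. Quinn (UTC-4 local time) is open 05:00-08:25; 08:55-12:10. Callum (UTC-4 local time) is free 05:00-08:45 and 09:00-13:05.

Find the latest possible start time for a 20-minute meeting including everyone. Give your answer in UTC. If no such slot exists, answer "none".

14:40

Vanya in UTC: 09:35-12:00, 13:20-17:25 (subtract 2h to convert from UTC+2).
Luca in UTC: 09:20-09:35, 09:40-11:55, 13:00-15:00 (subtract 5h to convert from UTC+5).
Quinn in UTC: 09:00-12:25, 12:55-16:10 (add 4h to convert from UTC-4).
Callum in UTC: 09:00-12:45, 13:00-17:05 (add 4h to convert from UTC-4).
Vanya ∩ Luca: 09:40-11:55, 13:20-15:00.
Vanya ∩ Luca ∩ Quinn: 09:40-11:55, 13:20-15:00.
Vanya ∩ Luca ∩ Quinn ∩ Callum: 09:40-11:55, 13:20-15:00.
The last common window of at least 20 minutes is 13:20-15:00; a 20-minute meeting can start as late as 14:40 and still end by 15:00.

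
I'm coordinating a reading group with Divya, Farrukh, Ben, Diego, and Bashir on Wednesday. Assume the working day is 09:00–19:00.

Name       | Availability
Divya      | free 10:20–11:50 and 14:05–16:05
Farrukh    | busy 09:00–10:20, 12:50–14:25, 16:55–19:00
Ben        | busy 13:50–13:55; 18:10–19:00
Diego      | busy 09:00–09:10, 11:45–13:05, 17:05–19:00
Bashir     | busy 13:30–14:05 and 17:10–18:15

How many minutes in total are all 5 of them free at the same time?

185

Divya free: 10:20-11:50, 14:05-16:05.
Farrukh free: 10:20-12:50, 14:25-16:55 (invert busy blocks within the working day).
Ben free: 09:00-13:50, 13:55-18:10 (invert busy blocks within the working day).
Diego free: 09:10-11:45, 13:05-17:05 (invert busy blocks within the working day).
Bashir free: 09:00-13:30, 14:05-17:10, 18:15-19:00 (invert busy blocks within the working day).
Divya ∩ Farrukh: 10:20-11:50, 14:25-16:05.
Divya ∩ Farrukh ∩ Ben: 10:20-11:50, 14:25-16:05.
Divya ∩ Farrukh ∩ Ben ∩ Diego: 10:20-11:45, 14:25-16:05.
Divya ∩ Farrukh ∩ Ben ∩ Diego ∩ Bashir: 10:20-11:45, 14:25-16:05.
Summing the common windows: 85 + 100 = 185 minutes.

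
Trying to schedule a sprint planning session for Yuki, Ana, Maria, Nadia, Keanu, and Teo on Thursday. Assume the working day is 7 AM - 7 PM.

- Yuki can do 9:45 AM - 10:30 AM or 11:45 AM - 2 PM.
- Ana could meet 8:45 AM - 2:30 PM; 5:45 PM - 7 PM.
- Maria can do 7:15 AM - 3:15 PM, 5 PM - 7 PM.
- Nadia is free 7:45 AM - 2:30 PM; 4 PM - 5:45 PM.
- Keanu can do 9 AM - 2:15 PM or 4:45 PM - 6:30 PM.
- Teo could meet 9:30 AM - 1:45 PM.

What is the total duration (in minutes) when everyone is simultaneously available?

Yuki ∩ Ana: 09:45-10:30, 11:45-14:00.
Yuki ∩ Ana ∩ Maria: 09:45-10:30, 11:45-14:00.
Yuki ∩ Ana ∩ Maria ∩ Nadia: 09:45-10:30, 11:45-14:00.
Yuki ∩ Ana ∩ Maria ∩ Nadia ∩ Keanu: 09:45-10:30, 11:45-14:00.
Yuki ∩ Ana ∩ Maria ∩ Nadia ∩ Keanu ∩ Teo: 09:45-10:30, 11:45-13:45.
Those are the intersection windows.
Summing the common windows: 45 + 120 = 165 minutes.

165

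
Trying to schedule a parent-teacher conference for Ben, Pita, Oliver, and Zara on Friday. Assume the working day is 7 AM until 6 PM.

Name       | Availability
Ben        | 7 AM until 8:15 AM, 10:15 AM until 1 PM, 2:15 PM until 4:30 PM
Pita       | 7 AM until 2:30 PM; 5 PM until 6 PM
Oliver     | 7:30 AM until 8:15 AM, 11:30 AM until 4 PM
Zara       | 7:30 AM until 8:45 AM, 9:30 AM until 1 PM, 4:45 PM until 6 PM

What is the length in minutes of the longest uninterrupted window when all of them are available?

Ben ∩ Pita: 07:00-08:15, 10:15-13:00, 14:15-14:30.
Ben ∩ Pita ∩ Oliver: 07:30-08:15, 11:30-13:00, 14:15-14:30.
Ben ∩ Pita ∩ Oliver ∩ Zara: 07:30-08:15, 11:30-13:00.
The longest is 11:30-13:00 at 90 minutes.

90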